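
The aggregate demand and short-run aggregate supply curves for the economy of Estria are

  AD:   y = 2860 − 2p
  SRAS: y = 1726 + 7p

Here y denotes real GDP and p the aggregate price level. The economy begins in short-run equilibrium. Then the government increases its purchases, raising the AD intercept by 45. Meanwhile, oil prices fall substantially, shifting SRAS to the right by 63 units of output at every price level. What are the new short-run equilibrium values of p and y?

After both shocks: AD is y = 2905 − 2p and SRAS is y = 1789 + 7p.
Setting them equal: 1116 = 9p, so p = 124.
y = 2905 − 2·124 = 2657.

p = 124, y = 2657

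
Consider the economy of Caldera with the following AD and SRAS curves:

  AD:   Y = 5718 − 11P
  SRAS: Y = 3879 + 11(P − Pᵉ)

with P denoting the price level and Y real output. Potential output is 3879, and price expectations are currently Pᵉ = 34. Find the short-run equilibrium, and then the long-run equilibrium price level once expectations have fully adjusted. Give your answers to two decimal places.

Short run: P = 100.59, Y = 4611.50. Long run: P = 167.18.

Short run: with Pᵉ = 34, SRAS is Y = 3505 + 11P. Setting AD = SRAS gives 2213 = 22P, so P = 100.59 and Y = 5718 − 11P = 4611.50.
Output 4611.50 is above potential 3879, so over time expected prices rise and SRAS shifts left until Y returns to 3879.
Long run: Y = 3879 on the AD curve gives 3879 = 5718 − 11P, so P = 167.18.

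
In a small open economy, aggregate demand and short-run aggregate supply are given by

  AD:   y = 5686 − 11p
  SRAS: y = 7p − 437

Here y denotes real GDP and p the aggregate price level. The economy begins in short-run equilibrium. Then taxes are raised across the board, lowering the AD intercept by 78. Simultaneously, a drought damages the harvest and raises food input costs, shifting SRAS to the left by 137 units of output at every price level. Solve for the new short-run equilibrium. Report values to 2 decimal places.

p = 343.44, y = 1830.11

After both shocks: AD is y = 5608 − 11p and SRAS is y = 7p − 574.
Setting them equal: 6182 = 18p, so p = 343.44.
Substituting into AD, y = 1830.11.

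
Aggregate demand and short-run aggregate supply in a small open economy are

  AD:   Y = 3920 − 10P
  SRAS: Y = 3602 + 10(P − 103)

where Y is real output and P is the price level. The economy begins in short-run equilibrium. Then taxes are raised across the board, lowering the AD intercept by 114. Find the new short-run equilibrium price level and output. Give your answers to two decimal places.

This is a negative demand shock: AD shifts left.
New AD: Y = 3806 − 10P.
SRAS can be written Y = 2572 + 10P.
Set AD = SRAS: 3806 − 10P = 2572 + 10P, so 1234 = 20P and P = 61.70.
Substituting into AD, Y = 3189.00.

P = 61.70, Y = 3189.00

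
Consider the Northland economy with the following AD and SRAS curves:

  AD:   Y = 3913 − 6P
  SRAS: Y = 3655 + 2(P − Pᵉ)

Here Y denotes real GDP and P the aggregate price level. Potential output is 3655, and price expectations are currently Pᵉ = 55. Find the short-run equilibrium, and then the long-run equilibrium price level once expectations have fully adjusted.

Short run: P = 46, Y = 3637. Long run: P = 43.

Short run: with Pᵉ = 55, SRAS is Y = 3545 + 2P. Setting AD = SRAS gives 368 = 8P, so P = 46 and Y = 3913 − 6·46 = 3637.
Output 3637 is below potential 3655, so over time expected prices fall and SRAS shifts right until Y returns to 3655.
Long run: Y = 3655 on the AD curve gives 3655 = 3913 − 6P, so P = 43.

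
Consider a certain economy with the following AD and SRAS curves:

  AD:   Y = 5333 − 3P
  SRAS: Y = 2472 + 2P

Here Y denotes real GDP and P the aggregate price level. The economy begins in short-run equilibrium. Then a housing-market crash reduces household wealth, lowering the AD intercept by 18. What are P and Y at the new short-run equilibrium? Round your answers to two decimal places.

This is a negative demand shock: AD shifts left.
New AD: Y = 5315 − 3P.
Set AD = SRAS: 5315 − 3P = 2472 + 2P, so 2843 = 5P and P = 568.60.
Substituting into AD, Y = 3609.20.

P = 568.60, Y = 3609.20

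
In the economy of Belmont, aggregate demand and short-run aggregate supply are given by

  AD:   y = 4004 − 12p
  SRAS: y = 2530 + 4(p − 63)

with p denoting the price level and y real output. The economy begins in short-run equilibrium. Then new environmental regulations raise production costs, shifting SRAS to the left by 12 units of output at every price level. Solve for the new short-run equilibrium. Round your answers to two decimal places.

p = 108.63, y = 2700.50

This is a negative supply shock: SRAS shifts left.
New SRAS: y = 2266 + 4p.
Set AD = SRAS: 4004 − 12p = 2266 + 4p, so 1738 = 16p and p = 108.63.
Substituting into AD, y = 2700.50.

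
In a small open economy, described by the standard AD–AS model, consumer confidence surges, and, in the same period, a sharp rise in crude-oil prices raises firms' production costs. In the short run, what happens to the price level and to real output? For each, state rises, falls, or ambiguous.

The first event is a positive demand shock: AD shifts right, which by itself pushes P up and Y up.
The second is an adverse supply shock: SRAS shifts left, which by itself pushes P up and Y down.
Both shocks push P up, so P rises. The two shocks push Y in opposite directions, so the effect on Y is ambiguous.

Price level: rises; output: ambiguous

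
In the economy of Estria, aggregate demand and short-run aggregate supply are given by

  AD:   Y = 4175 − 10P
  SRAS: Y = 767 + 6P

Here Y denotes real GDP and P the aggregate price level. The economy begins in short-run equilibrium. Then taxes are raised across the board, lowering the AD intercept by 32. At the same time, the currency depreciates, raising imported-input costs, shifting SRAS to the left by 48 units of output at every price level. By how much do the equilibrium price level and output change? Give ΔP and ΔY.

After both shocks: AD is Y = 4143 − 10P and SRAS is Y = 719 + 6P.
Setting them equal: 3424 = 16P, so P = 214.
Y = 4143 − 10·214 = 2003.
Initially P = 213, Y = 2045, so ΔP = +1 and ΔY = -42.

ΔP = +1, ΔY = -42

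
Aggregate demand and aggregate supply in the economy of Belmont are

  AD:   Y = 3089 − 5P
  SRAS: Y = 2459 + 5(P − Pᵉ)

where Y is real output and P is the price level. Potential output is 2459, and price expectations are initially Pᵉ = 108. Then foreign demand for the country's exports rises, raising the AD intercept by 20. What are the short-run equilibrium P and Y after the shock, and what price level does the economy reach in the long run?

Short run: P = 119, Y = 2514. Long run: P = 130.

AD shifts right: new AD is Y = 3109 − 5P. With Pᵉ = 108, SRAS is Y = 1919 + 5P.
Short run: 3109 − 5P = 1919 + 5P gives 1190 = 10P, so P = 119 and Y = 3109 − 5·119 = 2514.
Y = 2514 is above potential 2459; expectations adjust and SRAS shifts left until Y = 2459.
Long run: on the new AD curve, 2459 = 3109 − 5P gives P = 130.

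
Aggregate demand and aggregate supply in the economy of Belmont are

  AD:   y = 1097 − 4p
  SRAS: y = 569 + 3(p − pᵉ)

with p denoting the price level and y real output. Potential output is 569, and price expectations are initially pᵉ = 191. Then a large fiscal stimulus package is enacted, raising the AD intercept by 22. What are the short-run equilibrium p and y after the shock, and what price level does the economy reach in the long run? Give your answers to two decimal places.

AD shifts right: new AD is y = 1119 − 4p. With pᵉ = 191, SRAS is y = 3p − 4.
Short run: 1119 − 4p = 3p − 4 gives 1123 = 7p, so p = 160.43 and y = 1119 − 4p = 477.29.
y = 477.29 is below potential 569; expectations adjust and SRAS shifts right until y = 569.
Long run: on the new AD curve, 569 = 1119 − 4p gives p = 137.50.

Short run: p = 160.43, y = 477.29. Long run: p = 137.50.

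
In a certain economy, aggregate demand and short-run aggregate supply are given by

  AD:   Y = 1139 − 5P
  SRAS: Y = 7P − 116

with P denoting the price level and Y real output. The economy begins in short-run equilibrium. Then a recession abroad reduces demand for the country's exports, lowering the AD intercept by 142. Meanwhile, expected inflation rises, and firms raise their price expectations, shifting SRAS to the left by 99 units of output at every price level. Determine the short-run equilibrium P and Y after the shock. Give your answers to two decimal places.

After both shocks: AD is Y = 997 − 5P and SRAS is Y = 7P − 215.
Setting them equal: 1212 = 12P, so P = 101.00.
Substituting into AD, Y = 492.00.

P = 101.00, Y = 492.00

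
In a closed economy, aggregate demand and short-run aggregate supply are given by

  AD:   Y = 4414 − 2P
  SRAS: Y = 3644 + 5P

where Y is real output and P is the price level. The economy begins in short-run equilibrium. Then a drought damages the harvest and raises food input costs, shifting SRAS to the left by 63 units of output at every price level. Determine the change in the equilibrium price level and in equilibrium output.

This is a negative supply shock: SRAS shifts left.
New SRAS: Y = 3581 + 5P.
Set AD = SRAS: 4414 − 2P = 3581 + 5P, so 833 = 7P and P = 119.
Y = 4414 − 2·119 = 4176.
Initially P = 110, Y = 4194, so ΔP = +9 and ΔY = -18.

ΔP = +9, ΔY = -18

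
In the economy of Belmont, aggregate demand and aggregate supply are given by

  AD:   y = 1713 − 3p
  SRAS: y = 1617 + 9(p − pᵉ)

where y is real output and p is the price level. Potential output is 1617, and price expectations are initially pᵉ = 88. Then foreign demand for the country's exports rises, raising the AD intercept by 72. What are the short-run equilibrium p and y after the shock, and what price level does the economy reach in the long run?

AD shifts right: new AD is y = 1785 − 3p. With pᵉ = 88, SRAS is y = 825 + 9p.
Short run: 1785 − 3p = 825 + 9p gives 960 = 12p, so p = 80 and y = 1785 − 3·80 = 1545.
y = 1545 is below potential 1617; expectations adjust and SRAS shifts right until y = 1617.
Long run: on the new AD curve, 1617 = 1785 − 3p gives p = 56.

Short run: p = 80, y = 1545. Long run: p = 56.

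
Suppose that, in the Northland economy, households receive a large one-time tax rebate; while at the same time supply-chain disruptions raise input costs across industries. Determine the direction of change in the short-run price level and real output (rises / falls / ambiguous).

The first event is a positive demand shock: AD shifts right, which by itself pushes P up and Y up.
The second is an adverse supply shock: SRAS shifts left, which by itself pushes P up and Y down.
Both shocks push P up, so P rises. The two shocks push Y in opposite directions, so the effect on Y is ambiguous.

Price level: rises; output: ambiguous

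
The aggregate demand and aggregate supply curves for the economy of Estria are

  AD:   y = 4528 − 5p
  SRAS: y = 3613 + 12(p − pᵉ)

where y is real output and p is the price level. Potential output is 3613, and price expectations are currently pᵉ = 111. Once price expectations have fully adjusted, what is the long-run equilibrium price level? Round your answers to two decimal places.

Long-run p = 183.00

Short run: with pᵉ = 111, SRAS is y = 2281 + 12p. Setting AD = SRAS gives 2247 = 17p, so p = 132.18 and y = 4528 − 5p = 3867.12.
Output 3867.12 is above potential 3613, so over time expected prices rise and SRAS shifts left until y returns to 3613.
Long run: y = 3613 on the AD curve gives 3613 = 4528 − 5p, so p = 183.00.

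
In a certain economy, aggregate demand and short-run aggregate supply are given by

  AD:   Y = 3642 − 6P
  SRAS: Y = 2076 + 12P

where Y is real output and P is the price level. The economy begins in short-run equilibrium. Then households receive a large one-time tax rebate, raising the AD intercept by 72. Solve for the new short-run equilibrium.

P = 91, Y = 3168

This is a positive demand shock: AD shifts right.
New AD: Y = 3714 − 6P.
Set AD = SRAS: 3714 − 6P = 2076 + 12P, so 1638 = 18P and P = 91.
Y = 3714 − 6·91 = 3168.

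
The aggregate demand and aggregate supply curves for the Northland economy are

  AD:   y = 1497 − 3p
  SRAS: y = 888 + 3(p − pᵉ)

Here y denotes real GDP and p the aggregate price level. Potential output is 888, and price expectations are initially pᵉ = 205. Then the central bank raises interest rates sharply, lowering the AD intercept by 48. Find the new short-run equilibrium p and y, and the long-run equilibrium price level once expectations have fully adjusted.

Short run: p = 196, y = 861. Long run: p = 187.

AD shifts left: new AD is y = 1449 − 3p. With pᵉ = 205, SRAS is y = 273 + 3p.
Short run: 1449 − 3p = 273 + 3p gives 1176 = 6p, so p = 196 and y = 1449 − 3·196 = 861.
y = 861 is below potential 888; expectations adjust and SRAS shifts right until y = 888.
Long run: on the new AD curve, 888 = 1449 − 3p gives p = 187.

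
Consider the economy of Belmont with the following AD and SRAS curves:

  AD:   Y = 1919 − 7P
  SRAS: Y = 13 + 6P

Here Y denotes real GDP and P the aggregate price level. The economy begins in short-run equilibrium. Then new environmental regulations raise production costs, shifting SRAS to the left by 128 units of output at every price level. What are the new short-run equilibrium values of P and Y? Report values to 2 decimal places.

P = 156.46, Y = 823.77

This is a negative supply shock: SRAS shifts left.
New SRAS: Y = 6P − 115.
Set AD = SRAS: 1919 − 7P = 6P − 115, so 2034 = 13P and P = 156.46.
Substituting into AD, Y = 823.77.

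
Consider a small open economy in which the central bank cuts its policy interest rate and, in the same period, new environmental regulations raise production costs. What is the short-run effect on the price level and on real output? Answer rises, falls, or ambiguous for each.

Price level: rises; output: ambiguous

The first event is a positive demand shock: AD shifts right, which by itself pushes P up and Y up.
The second is an adverse supply shock: SRAS shifts left, which by itself pushes P up and Y down.
Both shocks push P up, so P rises. The two shocks push Y in opposite directions, so the effect on Y is ambiguous.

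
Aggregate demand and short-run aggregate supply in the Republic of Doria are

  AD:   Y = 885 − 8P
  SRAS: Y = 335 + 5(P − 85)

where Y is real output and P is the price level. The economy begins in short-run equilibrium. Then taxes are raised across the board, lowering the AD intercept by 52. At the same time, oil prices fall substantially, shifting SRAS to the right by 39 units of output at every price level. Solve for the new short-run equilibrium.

P = 68, Y = 289

After both shocks: AD is Y = 833 − 8P and SRAS is Y = 5P − 51.
Setting them equal: 884 = 13P, so P = 68.
Y = 833 − 8·68 = 289.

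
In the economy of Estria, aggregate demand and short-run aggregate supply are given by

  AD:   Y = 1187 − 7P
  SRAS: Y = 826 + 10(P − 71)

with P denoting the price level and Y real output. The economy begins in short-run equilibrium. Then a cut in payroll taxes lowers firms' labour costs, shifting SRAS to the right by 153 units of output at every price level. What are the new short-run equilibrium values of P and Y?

This is a positive supply shock: SRAS shifts right.
New SRAS: Y = 269 + 10P.
Set AD = SRAS: 1187 − 7P = 269 + 10P, so 918 = 17P and P = 54.
Y = 1187 − 7·54 = 809.

P = 54, Y = 809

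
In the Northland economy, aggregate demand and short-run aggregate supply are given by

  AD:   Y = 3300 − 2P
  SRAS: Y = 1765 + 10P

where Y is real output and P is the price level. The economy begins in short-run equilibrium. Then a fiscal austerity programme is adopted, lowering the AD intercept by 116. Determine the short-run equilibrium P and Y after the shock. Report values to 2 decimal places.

This is a negative demand shock: AD shifts left.
New AD: Y = 3184 − 2P.
Set AD = SRAS: 3184 − 2P = 1765 + 10P, so 1419 = 12P and P = 118.25.
Substituting into AD, Y = 2947.50.

P = 118.25, Y = 2947.50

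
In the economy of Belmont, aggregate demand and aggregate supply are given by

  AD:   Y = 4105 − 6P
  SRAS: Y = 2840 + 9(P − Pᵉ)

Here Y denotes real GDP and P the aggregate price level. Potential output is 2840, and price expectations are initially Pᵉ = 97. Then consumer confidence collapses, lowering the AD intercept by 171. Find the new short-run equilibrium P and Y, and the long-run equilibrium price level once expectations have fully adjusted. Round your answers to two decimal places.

AD shifts left: new AD is Y = 3934 − 6P. With Pᵉ = 97, SRAS is Y = 1967 + 9P.
Short run: 3934 − 6P = 1967 + 9P gives 1967 = 15P, so P = 131.13 and Y = 3934 − 6P = 3147.20.
Y = 3147.20 is above potential 2840; expectations adjust and SRAS shifts left until Y = 2840.
Long run: on the new AD curve, 2840 = 3934 − 6P gives P = 182.33.

Short run: P = 131.13, Y = 3147.20. Long run: P = 182.33.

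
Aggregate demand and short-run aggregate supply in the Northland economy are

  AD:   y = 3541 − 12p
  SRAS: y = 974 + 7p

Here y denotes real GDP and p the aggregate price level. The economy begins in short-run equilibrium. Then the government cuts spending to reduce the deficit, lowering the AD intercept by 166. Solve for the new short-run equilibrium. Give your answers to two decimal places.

This is a negative demand shock: AD shifts left.
New AD: y = 3375 − 12p.
Set AD = SRAS: 3375 − 12p = 974 + 7p, so 2401 = 19p and p = 126.37.
Substituting into AD, y = 1858.58.

p = 126.37, y = 1858.58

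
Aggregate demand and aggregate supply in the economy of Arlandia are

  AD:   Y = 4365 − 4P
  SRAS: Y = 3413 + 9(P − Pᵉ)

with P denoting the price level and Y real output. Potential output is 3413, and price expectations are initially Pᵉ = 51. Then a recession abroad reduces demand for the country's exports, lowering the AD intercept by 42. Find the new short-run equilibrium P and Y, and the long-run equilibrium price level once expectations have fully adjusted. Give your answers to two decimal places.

AD shifts left: new AD is Y = 4323 − 4P. With Pᵉ = 51, SRAS is Y = 2954 + 9P.
Short run: 4323 − 4P = 2954 + 9P gives 1369 = 13P, so P = 105.31 and Y = 4323 − 4P = 3901.77.
Y = 3901.77 is above potential 3413; expectations adjust and SRAS shifts left until Y = 3413.
Long run: on the new AD curve, 3413 = 4323 − 4P gives P = 227.50.

Short run: P = 105.31, Y = 3901.77. Long run: P = 227.50.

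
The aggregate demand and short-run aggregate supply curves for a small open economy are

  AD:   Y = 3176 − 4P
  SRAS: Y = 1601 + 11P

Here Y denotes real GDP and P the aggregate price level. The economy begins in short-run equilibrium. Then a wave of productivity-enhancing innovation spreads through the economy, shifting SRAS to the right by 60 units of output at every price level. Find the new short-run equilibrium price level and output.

This is a positive supply shock: SRAS shifts right.
New SRAS: Y = 1661 + 11P.
Set AD = SRAS: 3176 − 4P = 1661 + 11P, so 1515 = 15P and P = 101.
Y = 3176 − 4·101 = 2772.

P = 101, Y = 2772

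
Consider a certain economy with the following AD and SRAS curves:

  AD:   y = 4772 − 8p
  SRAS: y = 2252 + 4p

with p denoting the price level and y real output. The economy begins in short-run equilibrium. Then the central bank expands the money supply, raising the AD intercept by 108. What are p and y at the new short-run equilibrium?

p = 219, y = 3128

This is a positive demand shock: AD shifts right.
New AD: y = 4880 − 8p.
Set AD = SRAS: 4880 − 8p = 2252 + 4p, so 2628 = 12p and p = 219.
y = 4880 − 8·219 = 3128.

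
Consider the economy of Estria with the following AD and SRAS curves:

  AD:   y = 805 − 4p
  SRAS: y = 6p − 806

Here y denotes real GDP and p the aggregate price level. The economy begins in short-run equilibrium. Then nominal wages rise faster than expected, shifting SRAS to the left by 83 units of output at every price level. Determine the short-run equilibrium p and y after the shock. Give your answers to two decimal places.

p = 169.40, y = 127.40

This is a negative supply shock: SRAS shifts left.
New SRAS: y = 6p − 889.
Set AD = SRAS: 805 − 4p = 6p − 889, so 1694 = 10p and p = 169.40.
Substituting into AD, y = 127.40.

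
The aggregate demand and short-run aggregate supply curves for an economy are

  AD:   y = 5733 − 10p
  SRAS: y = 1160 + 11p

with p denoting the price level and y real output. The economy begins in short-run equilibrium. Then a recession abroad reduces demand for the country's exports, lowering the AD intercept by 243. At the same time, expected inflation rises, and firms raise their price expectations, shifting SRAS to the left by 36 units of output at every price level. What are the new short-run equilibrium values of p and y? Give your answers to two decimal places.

p = 207.90, y = 3410.95

After both shocks: AD is y = 5490 − 10p and SRAS is y = 1124 + 11p.
Setting them equal: 4366 = 21p, so p = 207.90.
Substituting into AD, y = 3410.95.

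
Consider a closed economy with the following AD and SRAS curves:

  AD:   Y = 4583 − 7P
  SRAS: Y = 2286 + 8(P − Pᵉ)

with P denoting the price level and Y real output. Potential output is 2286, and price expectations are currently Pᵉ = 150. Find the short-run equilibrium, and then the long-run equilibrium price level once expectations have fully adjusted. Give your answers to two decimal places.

Short run: with Pᵉ = 150, SRAS is Y = 1086 + 8P. Setting AD = SRAS gives 3497 = 15P, so P = 233.13 and Y = 4583 − 7P = 2951.07.
Output 2951.07 is above potential 2286, so over time expected prices rise and SRAS shifts left until Y returns to 2286.
Long run: Y = 2286 on the AD curve gives 2286 = 4583 − 7P, so P = 328.14.

Short run: P = 233.13, Y = 2951.07. Long run: P = 328.14.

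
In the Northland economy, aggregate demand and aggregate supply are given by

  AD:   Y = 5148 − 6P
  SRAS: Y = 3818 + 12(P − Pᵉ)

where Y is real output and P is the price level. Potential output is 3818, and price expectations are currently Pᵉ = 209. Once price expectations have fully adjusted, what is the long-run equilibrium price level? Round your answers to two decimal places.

Long-run P = 221.67

Short run: with Pᵉ = 209, SRAS is Y = 1310 + 12P. Setting AD = SRAS gives 3838 = 18P, so P = 213.22 and Y = 5148 − 6P = 3868.67.
Output 3868.67 is above potential 3818, so over time expected prices rise and SRAS shifts left until Y returns to 3818.
Long run: Y = 3818 on the AD curve gives 3818 = 5148 − 6P, so P = 221.67.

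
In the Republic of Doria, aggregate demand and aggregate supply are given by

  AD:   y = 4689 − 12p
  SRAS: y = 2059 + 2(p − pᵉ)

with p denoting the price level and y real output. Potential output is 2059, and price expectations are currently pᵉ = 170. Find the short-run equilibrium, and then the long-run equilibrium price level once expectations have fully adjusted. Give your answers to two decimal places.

Short run: p = 212.14, y = 2143.29. Long run: p = 219.17.

Short run: with pᵉ = 170, SRAS is y = 1719 + 2p. Setting AD = SRAS gives 2970 = 14p, so p = 212.14 and y = 4689 − 12p = 2143.29.
Output 2143.29 is above potential 2059, so over time expected prices rise and SRAS shifts left until y returns to 2059.
Long run: y = 2059 on the AD curve gives 2059 = 4689 − 12p, so p = 219.17.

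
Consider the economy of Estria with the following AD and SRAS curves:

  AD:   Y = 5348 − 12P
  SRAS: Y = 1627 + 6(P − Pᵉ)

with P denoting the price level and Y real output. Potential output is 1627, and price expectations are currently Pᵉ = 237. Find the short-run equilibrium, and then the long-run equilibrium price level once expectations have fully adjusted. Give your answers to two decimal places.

Short run: P = 285.72, Y = 1919.33. Long run: P = 310.08.

Short run: with Pᵉ = 237, SRAS is Y = 205 + 6P. Setting AD = SRAS gives 5143 = 18P, so P = 285.72 and Y = 5348 − 12P = 1919.33.
Output 1919.33 is above potential 1627, so over time expected prices rise and SRAS shifts left until Y returns to 1627.
Long run: Y = 1627 on the AD curve gives 1627 = 5348 − 12P, so P = 310.08.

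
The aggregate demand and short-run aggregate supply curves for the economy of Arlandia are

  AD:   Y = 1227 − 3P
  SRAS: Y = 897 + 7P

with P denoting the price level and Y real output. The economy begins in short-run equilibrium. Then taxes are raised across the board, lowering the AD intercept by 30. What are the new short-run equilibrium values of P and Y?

P = 30, Y = 1107

This is a negative demand shock: AD shifts left.
New AD: Y = 1197 − 3P.
Set AD = SRAS: 1197 − 3P = 897 + 7P, so 300 = 10P and P = 30.
Y = 1197 − 3·30 = 1107.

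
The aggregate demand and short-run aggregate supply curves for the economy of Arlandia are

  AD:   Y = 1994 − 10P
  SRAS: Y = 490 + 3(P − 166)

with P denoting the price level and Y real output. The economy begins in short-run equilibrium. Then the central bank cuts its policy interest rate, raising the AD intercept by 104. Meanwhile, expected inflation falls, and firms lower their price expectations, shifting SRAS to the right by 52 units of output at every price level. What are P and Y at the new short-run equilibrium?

P = 158, Y = 518

After both shocks: AD is Y = 2098 − 10P and SRAS is Y = 44 + 3P.
Setting them equal: 2054 = 13P, so P = 158.
Y = 2098 − 10·158 = 518.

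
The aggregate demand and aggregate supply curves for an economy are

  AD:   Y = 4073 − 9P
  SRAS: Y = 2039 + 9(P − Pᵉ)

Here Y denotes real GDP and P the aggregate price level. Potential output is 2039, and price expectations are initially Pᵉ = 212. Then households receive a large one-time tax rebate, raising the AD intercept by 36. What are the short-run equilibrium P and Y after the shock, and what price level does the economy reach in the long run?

AD shifts right: new AD is Y = 4109 − 9P. With Pᵉ = 212, SRAS is Y = 131 + 9P.
Short run: 4109 − 9P = 131 + 9P gives 3978 = 18P, so P = 221 and Y = 4109 − 9·221 = 2120.
Y = 2120 is above potential 2039; expectations adjust and SRAS shifts left until Y = 2039.
Long run: on the new AD curve, 2039 = 4109 − 9P gives P = 230.

Short run: P = 221, Y = 2120. Long run: P = 230.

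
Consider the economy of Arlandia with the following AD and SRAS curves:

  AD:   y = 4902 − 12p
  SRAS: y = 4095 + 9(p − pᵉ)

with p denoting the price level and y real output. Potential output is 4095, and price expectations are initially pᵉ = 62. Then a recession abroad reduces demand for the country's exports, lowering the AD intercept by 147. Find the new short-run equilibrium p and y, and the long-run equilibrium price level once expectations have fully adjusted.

AD shifts left: new AD is y = 4755 − 12p. With pᵉ = 62, SRAS is y = 3537 + 9p.
Short run: 4755 − 12p = 3537 + 9p gives 1218 = 21p, so p = 58 and y = 4755 − 12·58 = 4059.
y = 4059 is below potential 4095; expectations adjust and SRAS shifts right until y = 4095.
Long run: on the new AD curve, 4095 = 4755 − 12p gives p = 55.

Short run: p = 58, y = 4059. Long run: p = 55.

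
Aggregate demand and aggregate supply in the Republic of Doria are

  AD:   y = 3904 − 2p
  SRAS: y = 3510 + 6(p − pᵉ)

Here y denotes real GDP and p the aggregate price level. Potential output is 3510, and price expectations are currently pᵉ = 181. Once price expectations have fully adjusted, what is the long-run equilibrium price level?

Long-run p = 197

Short run: with pᵉ = 181, SRAS is y = 2424 + 6p. Setting AD = SRAS gives 1480 = 8p, so p = 185 and y = 3904 − 2·185 = 3534.
Output 3534 is above potential 3510, so over time expected prices rise and SRAS shifts left until y returns to 3510.
Long run: y = 3510 on the AD curve gives 3510 = 3904 − 2p, so p = 197.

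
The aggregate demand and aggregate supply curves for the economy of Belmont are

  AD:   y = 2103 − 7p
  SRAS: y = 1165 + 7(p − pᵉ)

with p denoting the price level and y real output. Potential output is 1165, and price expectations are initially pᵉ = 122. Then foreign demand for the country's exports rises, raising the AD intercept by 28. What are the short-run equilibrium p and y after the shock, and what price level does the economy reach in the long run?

AD shifts right: new AD is y = 2131 − 7p. With pᵉ = 122, SRAS is y = 311 + 7p.
Short run: 2131 − 7p = 311 + 7p gives 1820 = 14p, so p = 130 and y = 2131 − 7·130 = 1221.
y = 1221 is above potential 1165; expectations adjust and SRAS shifts left until y = 1165.
Long run: on the new AD curve, 1165 = 2131 − 7p gives p = 138.

Short run: p = 130, y = 1221. Long run: p = 138.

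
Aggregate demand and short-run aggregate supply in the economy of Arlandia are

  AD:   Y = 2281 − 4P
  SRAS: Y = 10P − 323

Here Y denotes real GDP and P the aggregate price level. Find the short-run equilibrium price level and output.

Set AD = SRAS: 2281 − 4P = 10P − 323, so 2604 = 14P and P = 186.
Then Y = 2281 − 4·186 = 1537.

P = 186, Y = 1537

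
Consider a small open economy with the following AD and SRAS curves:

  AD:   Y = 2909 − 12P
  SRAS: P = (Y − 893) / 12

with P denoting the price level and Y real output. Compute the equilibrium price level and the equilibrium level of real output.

Rearrange SRAS to Y = 893 + 12P.
Set AD = SRAS: 2909 − 12P = 893 + 12P, so 2016 = 24P and P = 84.
Then Y = 2909 − 12·84 = 1901.

P = 84, Y = 1901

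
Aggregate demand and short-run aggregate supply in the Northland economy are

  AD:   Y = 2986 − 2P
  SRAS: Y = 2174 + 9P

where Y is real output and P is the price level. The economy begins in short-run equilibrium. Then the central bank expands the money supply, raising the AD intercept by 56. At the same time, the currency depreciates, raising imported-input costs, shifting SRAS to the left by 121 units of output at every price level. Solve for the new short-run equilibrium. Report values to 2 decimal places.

P = 89.91, Y = 2862.18

After both shocks: AD is Y = 3042 − 2P and SRAS is Y = 2053 + 9P.
Setting them equal: 989 = 11P, so P = 89.91.
Substituting into AD, Y = 2862.18.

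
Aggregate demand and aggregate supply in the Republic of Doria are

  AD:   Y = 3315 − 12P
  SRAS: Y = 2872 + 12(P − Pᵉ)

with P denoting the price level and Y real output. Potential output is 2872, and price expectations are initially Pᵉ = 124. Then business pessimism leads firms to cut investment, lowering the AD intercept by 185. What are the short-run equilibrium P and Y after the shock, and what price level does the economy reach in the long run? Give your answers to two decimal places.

AD shifts left: new AD is Y = 3130 − 12P. With Pᵉ = 124, SRAS is Y = 1384 + 12P.
Short run: 3130 − 12P = 1384 + 12P gives 1746 = 24P, so P = 72.75 and Y = 3130 − 12P = 2257.00.
Y = 2257.00 is below potential 2872; expectations adjust and SRAS shifts right until Y = 2872.
Long run: on the new AD curve, 2872 = 3130 − 12P gives P = 21.50.

Short run: P = 72.75, Y = 2257.00. Long run: P = 21.50.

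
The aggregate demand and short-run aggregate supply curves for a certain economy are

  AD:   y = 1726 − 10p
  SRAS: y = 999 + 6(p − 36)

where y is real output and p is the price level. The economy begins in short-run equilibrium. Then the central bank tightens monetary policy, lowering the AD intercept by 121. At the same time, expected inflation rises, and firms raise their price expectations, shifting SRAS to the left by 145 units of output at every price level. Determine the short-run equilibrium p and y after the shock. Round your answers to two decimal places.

p = 60.44, y = 1000.63

After both shocks: AD is y = 1605 − 10p and SRAS is y = 638 + 6p.
Setting them equal: 967 = 16p, so p = 60.44.
Substituting into AD, y = 1000.63.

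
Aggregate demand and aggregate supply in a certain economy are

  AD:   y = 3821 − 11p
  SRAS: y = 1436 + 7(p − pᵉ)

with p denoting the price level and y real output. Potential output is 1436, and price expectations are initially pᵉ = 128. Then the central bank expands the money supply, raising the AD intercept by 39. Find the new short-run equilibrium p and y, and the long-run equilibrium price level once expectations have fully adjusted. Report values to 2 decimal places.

AD shifts right: new AD is y = 3860 − 11p. With pᵉ = 128, SRAS is y = 540 + 7p.
Short run: 3860 − 11p = 540 + 7p gives 3320 = 18p, so p = 184.44 and y = 3860 − 11p = 1831.11.
y = 1831.11 is above potential 1436; expectations adjust and SRAS shifts left until y = 1436.
Long run: on the new AD curve, 1436 = 3860 − 11p gives p = 220.36.

Short run: p = 184.44, y = 1831.11. Long run: p = 220.36.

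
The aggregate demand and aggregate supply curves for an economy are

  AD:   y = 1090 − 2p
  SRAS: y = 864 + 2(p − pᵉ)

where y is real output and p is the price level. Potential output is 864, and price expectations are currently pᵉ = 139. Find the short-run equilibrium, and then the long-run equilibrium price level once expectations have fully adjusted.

Short run: p = 126, y = 838. Long run: p = 113.

Short run: with pᵉ = 139, SRAS is y = 586 + 2p. Setting AD = SRAS gives 504 = 4p, so p = 126 and y = 1090 − 2·126 = 838.
Output 838 is below potential 864, so over time expected prices fall and SRAS shifts right until y returns to 864.
Long run: y = 864 on the AD curve gives 864 = 1090 − 2p, so p = 113.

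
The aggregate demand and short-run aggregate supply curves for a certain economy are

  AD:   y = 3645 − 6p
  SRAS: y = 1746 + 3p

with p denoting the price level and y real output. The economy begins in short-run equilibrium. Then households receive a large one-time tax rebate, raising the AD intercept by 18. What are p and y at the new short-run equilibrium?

This is a positive demand shock: AD shifts right.
New AD: y = 3663 − 6p.
Set AD = SRAS: 3663 − 6p = 1746 + 3p, so 1917 = 9p and p = 213.
y = 3663 − 6·213 = 2385.

p = 213, y = 2385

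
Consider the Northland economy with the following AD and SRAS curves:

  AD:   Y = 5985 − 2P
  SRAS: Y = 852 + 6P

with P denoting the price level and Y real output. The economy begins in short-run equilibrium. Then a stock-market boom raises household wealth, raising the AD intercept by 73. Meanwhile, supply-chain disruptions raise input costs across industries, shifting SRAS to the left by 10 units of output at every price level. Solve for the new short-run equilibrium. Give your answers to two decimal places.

P = 652.00, Y = 4754.00

After both shocks: AD is Y = 6058 − 2P and SRAS is Y = 842 + 6P.
Setting them equal: 5216 = 8P, so P = 652.00.
Substituting into AD, Y = 4754.00.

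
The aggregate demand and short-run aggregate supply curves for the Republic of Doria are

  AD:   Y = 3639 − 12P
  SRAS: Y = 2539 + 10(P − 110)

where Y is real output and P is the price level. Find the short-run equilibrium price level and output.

Write SRAS as Y = 2539 + 10P − 1100 = 1439 + 10P.
Set AD = SRAS: 3639 − 12P = 1439 + 10P, so 2200 = 22P and P = 100.
Then Y = 3639 − 12·100 = 2439.

P = 100, Y = 2439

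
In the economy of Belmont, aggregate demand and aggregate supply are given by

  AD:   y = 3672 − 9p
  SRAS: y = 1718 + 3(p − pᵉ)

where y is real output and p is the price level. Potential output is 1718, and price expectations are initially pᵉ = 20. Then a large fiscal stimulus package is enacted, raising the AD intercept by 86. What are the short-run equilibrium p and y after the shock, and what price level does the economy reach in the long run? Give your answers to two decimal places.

AD shifts right: new AD is y = 3758 − 9p. With pᵉ = 20, SRAS is y = 1658 + 3p.
Short run: 3758 − 9p = 1658 + 3p gives 2100 = 12p, so p = 175.00 and y = 3758 − 9p = 2183.00.
y = 2183.00 is above potential 1718; expectations adjust and SRAS shifts left until y = 1718.
Long run: on the new AD curve, 1718 = 3758 − 9p gives p = 226.67.

Short run: p = 175.00, y = 2183.00. Long run: p = 226.67.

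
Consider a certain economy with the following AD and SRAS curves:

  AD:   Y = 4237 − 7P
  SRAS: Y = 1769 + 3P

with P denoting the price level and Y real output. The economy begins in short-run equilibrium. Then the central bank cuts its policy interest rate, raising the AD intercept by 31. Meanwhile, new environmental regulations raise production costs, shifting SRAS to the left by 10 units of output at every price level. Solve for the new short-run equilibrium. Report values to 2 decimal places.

P = 250.90, Y = 2511.70

After both shocks: AD is Y = 4268 − 7P and SRAS is Y = 1759 + 3P.
Setting them equal: 2509 = 10P, so P = 250.90.
Substituting into AD, Y = 2511.70.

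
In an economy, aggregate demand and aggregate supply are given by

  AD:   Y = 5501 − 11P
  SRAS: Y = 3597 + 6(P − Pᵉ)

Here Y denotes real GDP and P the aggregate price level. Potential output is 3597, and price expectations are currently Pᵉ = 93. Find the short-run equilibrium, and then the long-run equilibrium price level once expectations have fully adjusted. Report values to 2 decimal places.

Short run: with Pᵉ = 93, SRAS is Y = 3039 + 6P. Setting AD = SRAS gives 2462 = 17P, so P = 144.82 and Y = 5501 − 11P = 3907.94.
Output 3907.94 is above potential 3597, so over time expected prices rise and SRAS shifts left until Y returns to 3597.
Long run: Y = 3597 on the AD curve gives 3597 = 5501 − 11P, so P = 173.09.

Short run: P = 144.82, Y = 3907.94. Long run: P = 173.09.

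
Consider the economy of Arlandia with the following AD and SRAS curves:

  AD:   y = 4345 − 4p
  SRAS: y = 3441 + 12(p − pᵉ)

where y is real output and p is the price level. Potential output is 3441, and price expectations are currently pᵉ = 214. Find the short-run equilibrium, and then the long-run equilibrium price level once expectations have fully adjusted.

Short run: with pᵉ = 214, SRAS is y = 873 + 12p. Setting AD = SRAS gives 3472 = 16p, so p = 217 and y = 4345 − 4·217 = 3477.
Output 3477 is above potential 3441, so over time expected prices rise and SRAS shifts left until y returns to 3441.
Long run: y = 3441 on the AD curve gives 3441 = 4345 − 4p, so p = 226.

Short run: p = 217, y = 3477. Long run: p = 226.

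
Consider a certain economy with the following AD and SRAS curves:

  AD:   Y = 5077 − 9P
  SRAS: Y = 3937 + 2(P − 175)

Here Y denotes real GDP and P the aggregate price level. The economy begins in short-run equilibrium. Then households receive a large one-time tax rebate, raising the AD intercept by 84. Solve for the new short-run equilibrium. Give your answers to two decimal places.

P = 143.09, Y = 3873.18

This is a positive demand shock: AD shifts right.
New AD: Y = 5161 − 9P.
SRAS can be written Y = 3587 + 2P.
Set AD = SRAS: 5161 − 9P = 3587 + 2P, so 1574 = 11P and P = 143.09.
Substituting into AD, Y = 3873.18.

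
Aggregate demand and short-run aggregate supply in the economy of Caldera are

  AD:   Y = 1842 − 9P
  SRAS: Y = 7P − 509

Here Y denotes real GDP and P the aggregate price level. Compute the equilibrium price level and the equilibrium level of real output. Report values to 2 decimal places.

Set AD = SRAS: 1842 − 9P = 7P − 509, so 2351 = 16P and P = 146.94.
Substituting into AD, Y = 1842 − 9P = 519.56.

P = 146.94, Y = 519.56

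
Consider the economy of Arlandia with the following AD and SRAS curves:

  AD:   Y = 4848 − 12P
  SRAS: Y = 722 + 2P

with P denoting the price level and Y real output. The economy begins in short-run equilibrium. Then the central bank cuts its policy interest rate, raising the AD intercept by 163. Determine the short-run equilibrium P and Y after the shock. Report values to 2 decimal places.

This is a positive demand shock: AD shifts right.
New AD: Y = 5011 − 12P.
Set AD = SRAS: 5011 − 12P = 722 + 2P, so 4289 = 14P and P = 306.36.
Substituting into AD, Y = 1334.71.

P = 306.36, Y = 1334.71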